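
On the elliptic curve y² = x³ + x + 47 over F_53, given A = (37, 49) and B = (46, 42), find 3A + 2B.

(22, 8)

First 3A:
Repeated addition: build up to 3A.
2A: tangent at (37, 49): λ = (3·37² + 1)/(2·49) ≡ 27/45. 45⁻¹ ≡ 33 (mod 53) since 45·33 = 1485 ≡ 1, so λ ≡ 27·33 ≡ 43.
  x = λ² - 37 - 37 = 1849 - 74 ≡ 26; y = λ·(37 - 26) - 49 ≡ 0. → (26, 0)
3A: (26, 0) + (37, 49). λ = (49 - 0)/(37 - 26) ≡ 49/11 mod 53. 11⁻¹ ≡ 29 (mod 53), so λ ≡ 43.
  x = λ² - 26 - 37 = 1849 - 63 ≡ 37; y = λ·(26 - 37) - 0 ≡ 4. → (37, 4)
3A = (37, 4).
Next 2B:
Repeated addition: build up to 2B.
2B: tangent at (46, 42): λ = (3·46² + 1)/(2·42) ≡ 42/31. 31⁻¹ ≡ 12 (mod 53) since 31·12 = 372 ≡ 1, so λ ≡ 42·12 ≡ 27.
  x = λ² - 46 - 46 = 729 - 92 ≡ 1; y = λ·(46 - 1) - 42 ≡ 7. → (1, 7)
2B = (1, 7).
Finally 3A + 2B:
(37, 4) + (1, 7). λ = (7 - 4)/(1 - 37) ≡ 3/17 mod 53. 17⁻¹ ≡ 25 (mod 53), so λ ≡ 22.
  x = λ² - 37 - 1 = 484 - 38 ≡ 22; y = λ·(37 - 22) - 4 ≡ 8. → (22, 8)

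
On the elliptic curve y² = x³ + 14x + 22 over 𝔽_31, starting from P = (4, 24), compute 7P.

Double-and-add on 7 = (111)₂. Start with P = (4, 24) for the leading 1-bit.
double: tangent at (4, 24): λ = (3·4² + 14)/(2·24) ≡ 0/17. 17⁻¹ ≡ 11 (mod 31), so λ ≡ 0·11 ≡ 0.
  x = λ² - 4 - 4 = 0 - 8 ≡ 23; y = λ·(4 - 23) - 24 ≡ 7. → (23, 7)
add P: (23, 7) + (4, 24). λ = (24 - 7)/(4 - 23) ≡ 17/12 mod 31. 12⁻¹ ≡ 13 (mod 31), so λ ≡ 4.
  x = λ² - 23 - 4 = 16 - 27 ≡ 20; y = λ·(23 - 20) - 7 ≡ 5. → (20, 5)
double: tangent at (20, 5): λ = (3·20² + 14)/(2·5) ≡ 5/10. 10⁻¹ ≡ 28 (mod 31), so λ ≡ 5·28 ≡ 16.
  x = λ² - 20 - 20 = 256 - 40 ≡ 30; y = λ·(20 - 30) - 5 ≡ 21. → (30, 21)
add P: (30, 21) + (4, 24). λ = (24 - 21)/(4 - 30) ≡ 3/5 mod 31. 5⁻¹ ≡ 25 (mod 31), so λ ≡ 13.
  x = λ² - 30 - 4 = 169 - 34 ≡ 11; y = λ·(30 - 11) - 21 ≡ 9. → (11, 9)

(11, 9)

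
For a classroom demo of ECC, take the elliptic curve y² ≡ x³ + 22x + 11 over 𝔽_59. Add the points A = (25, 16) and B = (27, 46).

(55, 6)

(25, 16) + (27, 46). λ = (46 - 16)/(27 - 25) ≡ 30/2 mod 59. 2⁻¹ ≡ 30 (mod 59) since 2·30 = 60 ≡ 1, so λ ≡ 15.
  x = λ² - 25 - 27 = 225 - 52 ≡ 55; y = λ·(25 - 55) - 16 ≡ 6. → (55, 6)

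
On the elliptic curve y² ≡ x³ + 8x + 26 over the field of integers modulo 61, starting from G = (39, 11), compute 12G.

(17, 45)

Repeated addition: build up to 12G.
2G: tangent at (39, 11): λ = (3·39² + 8)/(2·11) ≡ 57/22. 22⁻¹ ≡ 25 (mod 61), so λ ≡ 57·25 ≡ 22.
  x = λ² - 39 - 39 = 484 - 78 ≡ 40; y = λ·(39 - 40) - 11 ≡ 28. → (40, 28)
3G: (40, 28) + (39, 11). λ = (11 - 28)/(39 - 40) ≡ 44/60 mod 61. 60⁻¹ ≡ 60 (mod 61), so λ ≡ 17.
  x = λ² - 40 - 39 = 289 - 79 ≡ 27; y = λ·(40 - 27) - 28 ≡ 10. → (27, 10)
4G: (27, 10) + (39, 11). λ = (11 - 10)/(39 - 27) ≡ 1/12 mod 61. 12⁻¹ ≡ 56 (mod 61), so λ ≡ 56.
  x = λ² - 27 - 39 = 3136 - 66 ≡ 20; y = λ·(27 - 20) - 10 ≡ 16. → (20, 16)
5G: (20, 16) + (39, 11). λ = (11 - 16)/(39 - 20) ≡ 56/19 mod 61. 19⁻¹ ≡ 45 (mod 61) since 19·45 = 855 ≡ 1, so λ ≡ 19.
  x = λ² - 20 - 39 = 361 - 59 ≡ 58; y = λ·(20 - 58) - 16 ≡ 55. → (58, 55)
6G: (58, 55) + (39, 11). λ = (11 - 55)/(39 - 58) ≡ 17/42 mod 61. 42⁻¹ ≡ 16 (mod 61) since 42·16 = 672 ≡ 1, so λ ≡ 28.
  x = λ² - 58 - 39 = 784 - 97 ≡ 16; y = λ·(58 - 16) - 55 ≡ 23. → (16, 23)
7G: (16, 23) + (39, 11). λ = (11 - 23)/(39 - 16) ≡ 49/23 mod 61. 23⁻¹ ≡ 8 (mod 61) since 23·8 = 184 ≡ 1, so λ ≡ 26.
  x = λ² - 16 - 39 = 676 - 55 ≡ 11; y = λ·(16 - 11) - 23 ≡ 46. → (11, 46)
8G: (11, 46) + (39, 11). λ = (11 - 46)/(39 - 11) ≡ 26/28 mod 61. 28⁻¹ ≡ 24 (mod 61), so λ ≡ 14.
  x = λ² - 11 - 39 = 196 - 50 ≡ 24; y = λ·(11 - 24) - 46 ≡ 16. → (24, 16)
9G: (24, 16) + (39, 11). λ = (11 - 16)/(39 - 24) ≡ 56/15 mod 61. 15⁻¹ ≡ 57 (mod 61) since 15·57 = 855 ≡ 1, so λ ≡ 20.
  x = λ² - 24 - 39 = 400 - 63 ≡ 32; y = λ·(24 - 32) - 16 ≡ 7. → (32, 7)
10G: (32, 7) + (39, 11). λ = (11 - 7)/(39 - 32) ≡ 4/7 mod 61. 7⁻¹ ≡ 35 (mod 61) since 7·35 = 245 ≡ 1, so λ ≡ 18.
  x = λ² - 32 - 39 = 324 - 71 ≡ 9; y = λ·(32 - 9) - 7 ≡ 41. → (9, 41)
11G: (9, 41) + (39, 11). λ = (11 - 41)/(39 - 9) ≡ 31/30 mod 61. 30⁻¹ ≡ 59 (mod 61), so λ ≡ 60.
  x = λ² - 9 - 39 = 3600 - 48 ≡ 14; y = λ·(9 - 14) - 41 ≡ 25. → (14, 25)
12G: (14, 25) + (39, 11). λ = (11 - 25)/(39 - 14) ≡ 47/25 mod 61. 25⁻¹ ≡ 22 (mod 61) since 25·22 = 550 ≡ 1, so λ ≡ 58.
  x = λ² - 14 - 39 = 3364 - 53 ≡ 17; y = λ·(14 - 17) - 25 ≡ 45. → (17, 45)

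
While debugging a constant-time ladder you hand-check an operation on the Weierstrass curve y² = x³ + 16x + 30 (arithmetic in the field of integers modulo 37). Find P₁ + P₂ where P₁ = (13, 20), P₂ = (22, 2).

(13, 20) + (22, 2). λ = (2 - 20)/(22 - 13) ≡ 19/9 mod 37. 9⁻¹ ≡ 33 (mod 37), so λ ≡ 35.
  x = λ² - 13 - 22 = 1225 - 35 ≡ 6; y = λ·(13 - 6) - 20 ≡ 3. → (6, 3)

(6, 3)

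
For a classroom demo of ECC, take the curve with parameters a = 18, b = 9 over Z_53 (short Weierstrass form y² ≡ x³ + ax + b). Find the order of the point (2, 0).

2P: (2, 0) + (2, 0): same x and y₁ ≡ -y₂, so the sum is 𝒪.
2P = 𝒪, so the order is 2.

2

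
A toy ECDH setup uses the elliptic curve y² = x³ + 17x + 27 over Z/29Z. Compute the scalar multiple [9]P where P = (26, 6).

Repeated addition: build up to 9P.
2P: tangent at (26, 6): λ = (3·26² + 17)/(2·6) ≡ 15/12. 12⁻¹ ≡ 17 (mod 29), so λ ≡ 15·17 ≡ 23.
  x = λ² - 26 - 26 = 529 - 52 ≡ 13; y = λ·(26 - 13) - 6 ≡ 3. → (13, 3)
3P: (13, 3) + (26, 6). λ = (6 - 3)/(26 - 13) ≡ 3/13 mod 29. 13⁻¹ ≡ 9 (mod 29), so λ ≡ 27.
  x = λ² - 13 - 26 = 729 - 39 ≡ 23; y = λ·(13 - 23) - 3 ≡ 17. → (23, 17)
4P: (23, 17) + (26, 6). λ = (6 - 17)/(26 - 23) ≡ 18/3 mod 29. 3⁻¹ ≡ 10 (mod 29) since 3·10 = 30 ≡ 1, so λ ≡ 6.
  x = λ² - 23 - 26 = 36 - 49 ≡ 16; y = λ·(23 - 16) - 17 ≡ 25. → (16, 25)
5P: (16, 25) + (26, 6). λ = (6 - 25)/(26 - 16) ≡ 10/10 mod 29. 10⁻¹ ≡ 3 (mod 29) since 10·3 = 30 ≡ 1, so λ ≡ 1.
  x = λ² - 16 - 26 = 1 - 42 ≡ 17; y = λ·(16 - 17) - 25 ≡ 3. → (17, 3)
6P: (17, 3) + (26, 6). λ = (6 - 3)/(26 - 17) ≡ 3/9 mod 29. 9⁻¹ ≡ 13 (mod 29) since 9·13 = 117 ≡ 1, so λ ≡ 10.
  x = λ² - 17 - 26 = 100 - 43 ≡ 28; y = λ·(17 - 28) - 3 ≡ 3. → (28, 3)
7P: (28, 3) + (26, 6). λ = (6 - 3)/(26 - 28) ≡ 3/27 mod 29. 27⁻¹ ≡ 14 (mod 29), so λ ≡ 13.
  x = λ² - 28 - 26 = 169 - 54 ≡ 28; y = λ·(28 - 28) - 3 ≡ 26. → (28, 26)
8P: (28, 26) + (26, 6). λ = (6 - 26)/(26 - 28) ≡ 9/27 mod 29. 27⁻¹ ≡ 14 (mod 29) since 27·14 = 378 ≡ 1, so λ ≡ 10.
  x = λ² - 28 - 26 = 100 - 54 ≡ 17; y = λ·(28 - 17) - 26 ≡ 26. → (17, 26)
9P: (17, 26) + (26, 6). λ = (6 - 26)/(26 - 17) ≡ 9/9 mod 29. 9⁻¹ ≡ 13 (mod 29), so λ ≡ 1.
  x = λ² - 17 - 26 = 1 - 43 ≡ 16; y = λ·(17 - 16) - 26 ≡ 4. → (16, 4)

(16, 4)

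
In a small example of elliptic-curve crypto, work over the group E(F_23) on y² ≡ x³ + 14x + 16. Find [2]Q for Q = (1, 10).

(2, 11)

tangent at (1, 10): λ = (3·1² + 14)/(2·10) ≡ 17/20. 20⁻¹ ≡ 15 (mod 23), so λ ≡ 17·15 ≡ 2.
  x = λ² - 1 - 1 = 4 - 2 ≡ 2; y = λ·(1 - 2) - 10 ≡ 11. → (2, 11)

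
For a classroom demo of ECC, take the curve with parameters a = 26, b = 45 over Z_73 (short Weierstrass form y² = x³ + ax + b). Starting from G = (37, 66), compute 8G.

(72, 23)

Double-and-add on 8 = (1000)₂. Start with G = (37, 66) for the leading 1-bit.
double: tangent at (37, 66): λ = (3·37² + 26)/(2·66) ≡ 45/59. 59⁻¹ ≡ 26 (mod 73) since 59·26 = 1534 ≡ 1, so λ ≡ 45·26 ≡ 2.
  x = λ² - 37 - 37 = 4 - 74 ≡ 3; y = λ·(37 - 3) - 66 ≡ 2. → (3, 2)
double: tangent at (3, 2): λ = (3·3² + 26)/(2·2) ≡ 53/4. 4⁻¹ ≡ 55 (mod 73), so λ ≡ 53·55 ≡ 68.
  x = λ² - 3 - 3 = 4624 - 6 ≡ 19; y = λ·(3 - 19) - 2 ≡ 5. → (19, 5)
double: tangent at (19, 5): λ = (3·19² + 26)/(2·5) ≡ 14/10. 10⁻¹ ≡ 22 (mod 73), so λ ≡ 14·22 ≡ 16.
  x = λ² - 19 - 19 = 256 - 38 ≡ 72; y = λ·(19 - 72) - 5 ≡ 23. → (72, 23)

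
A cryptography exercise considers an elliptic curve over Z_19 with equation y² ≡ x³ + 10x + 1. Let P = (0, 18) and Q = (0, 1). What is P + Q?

The two points share x = 0 and their y-coordinates satisfy 18 + 1 ≡ 0 (mod 19), so they are inverses. Their sum is the point at infinity.

O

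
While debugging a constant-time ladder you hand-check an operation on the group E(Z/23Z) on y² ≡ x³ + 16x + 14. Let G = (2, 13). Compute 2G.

(9, 6)

tangent at (2, 13): λ = (3·2² + 16)/(2·13) ≡ 5/3. 3⁻¹ ≡ 8 (mod 23), so λ ≡ 5·8 ≡ 17.
  x = λ² - 2 - 2 = 289 - 4 ≡ 9; y = λ·(2 - 9) - 13 ≡ 6. → (9, 6)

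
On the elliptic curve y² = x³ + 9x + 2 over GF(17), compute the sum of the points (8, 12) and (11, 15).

(16, 14)

(8, 12) + (11, 15). λ = (15 - 12)/(11 - 8) ≡ 3/3 mod 17. 3⁻¹ ≡ 6 (mod 17), so λ ≡ 1.
  x = λ² - 8 - 11 = 1 - 19 ≡ 16; y = λ·(8 - 16) - 12 ≡ 14. → (16, 14)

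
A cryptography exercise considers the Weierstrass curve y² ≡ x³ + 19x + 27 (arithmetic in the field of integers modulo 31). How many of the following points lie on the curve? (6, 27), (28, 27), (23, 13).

2

(6, 27): 27² ≡ 16, rhs ≡ 16 → on.
(28, 27): 27² ≡ 16, rhs ≡ 5 → off.
(23, 13): 13² ≡ 14, rhs ≡ 14 → on.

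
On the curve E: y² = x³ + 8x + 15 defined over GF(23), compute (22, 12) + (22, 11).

O

The two points share x = 22 and their y-coordinates satisfy 12 + 11 ≡ 0 (mod 23), so they are inverses. Their sum is O.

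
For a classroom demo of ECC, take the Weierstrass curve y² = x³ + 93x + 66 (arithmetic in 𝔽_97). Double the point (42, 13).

tangent at (42, 13): λ = (3·42² + 93)/(2·13) ≡ 50/26. 26⁻¹ ≡ 56 (mod 97) since 26·56 = 1456 ≡ 1, so λ ≡ 50·56 ≡ 84.
  x = λ² - 42 - 42 = 7056 - 84 ≡ 85; y = λ·(42 - 85) - 13 ≡ 61. → (85, 61)

(85, 61)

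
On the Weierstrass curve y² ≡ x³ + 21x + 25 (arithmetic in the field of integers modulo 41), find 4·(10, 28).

(0, 5)

Write Q = (10, 28).
Repeated addition: build up to 4Q.
2Q: tangent at (10, 28): λ = (3·10² + 21)/(2·28) ≡ 34/15. 15⁻¹ ≡ 11 (mod 41) since 15·11 = 165 ≡ 1, so λ ≡ 34·11 ≡ 5.
  x = λ² - 10 - 10 = 25 - 20 ≡ 5; y = λ·(10 - 5) - 28 ≡ 38. → (5, 38)
3Q: (5, 38) + (10, 28). λ = (28 - 38)/(10 - 5) ≡ 31/5 mod 41. 5⁻¹ ≡ 33 (mod 41), so λ ≡ 39.
  x = λ² - 5 - 10 = 1521 - 15 ≡ 30; y = λ·(5 - 30) - 38 ≡ 12. → (30, 12)
4Q: (30, 12) + (10, 28). λ = (28 - 12)/(10 - 30) ≡ 16/21 mod 41. 21⁻¹ ≡ 2 (mod 41), so λ ≡ 32.
  x = λ² - 30 - 10 = 1024 - 40 ≡ 0; y = λ·(30 - 0) - 12 ≡ 5. → (0, 5)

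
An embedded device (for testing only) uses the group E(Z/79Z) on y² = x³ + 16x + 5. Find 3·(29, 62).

(76, 76)

Write G = (29, 62).
Repeated addition: build up to 3G.
2G: tangent at (29, 62): λ = (3·29² + 16)/(2·62) ≡ 11/45. 45⁻¹ ≡ 72 (mod 79), so λ ≡ 11·72 ≡ 2.
  x = λ² - 29 - 29 = 4 - 58 ≡ 25; y = λ·(29 - 25) - 62 ≡ 25. → (25, 25)
3G: (25, 25) + (29, 62). λ = (62 - 25)/(29 - 25) ≡ 37/4 mod 79. 4⁻¹ ≡ 20 (mod 79) since 4·20 = 80 ≡ 1, so λ ≡ 29.
  x = λ² - 25 - 29 = 841 - 54 ≡ 76; y = λ·(25 - 76) - 25 ≡ 76. → (76, 76)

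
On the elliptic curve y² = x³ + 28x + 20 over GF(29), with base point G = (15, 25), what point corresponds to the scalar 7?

Repeated addition: build up to 7G.
2G: tangent at (15, 25): λ = (3·15² + 28)/(2·25) ≡ 7/21. 21⁻¹ ≡ 18 (mod 29), so λ ≡ 7·18 ≡ 10.
  x = λ² - 15 - 15 = 100 - 30 ≡ 12; y = λ·(15 - 12) - 25 ≡ 5. → (12, 5)
3G: (12, 5) + (15, 25). λ = (25 - 5)/(15 - 12) ≡ 20/3 mod 29. 3⁻¹ ≡ 10 (mod 29) since 3·10 = 30 ≡ 1, so λ ≡ 26.
  x = λ² - 12 - 15 = 676 - 27 ≡ 11; y = λ·(12 - 11) - 5 ≡ 21. → (11, 21)
4G: (11, 21) + (15, 25). λ = (25 - 21)/(15 - 11) ≡ 4/4 mod 29. 4⁻¹ ≡ 22 (mod 29) since 4·22 = 88 ≡ 1, so λ ≡ 1.
  x = λ² - 11 - 15 = 1 - 26 ≡ 4; y = λ·(11 - 4) - 21 ≡ 15. → (4, 15)
5G: (4, 15) + (15, 25). λ = (25 - 15)/(15 - 4) ≡ 10/11 mod 29. 11⁻¹ ≡ 8 (mod 29) since 11·8 = 88 ≡ 1, so λ ≡ 22.
  x = λ² - 4 - 15 = 484 - 19 ≡ 1; y = λ·(4 - 1) - 15 ≡ 22. → (1, 22)
6G: (1, 22) + (15, 25). λ = (25 - 22)/(15 - 1) ≡ 3/14 mod 29. 14⁻¹ ≡ 27 (mod 29), so λ ≡ 23.
  x = λ² - 1 - 15 = 529 - 16 ≡ 20; y = λ·(1 - 20) - 22 ≡ 5. → (20, 5)
7G: (20, 5) + (15, 25). λ = (25 - 5)/(15 - 20) ≡ 20/24 mod 29. 24⁻¹ ≡ 23 (mod 29), so λ ≡ 25.
  x = λ² - 20 - 15 = 625 - 35 ≡ 10; y = λ·(20 - 10) - 5 ≡ 13. → (10, 13)

(10, 13)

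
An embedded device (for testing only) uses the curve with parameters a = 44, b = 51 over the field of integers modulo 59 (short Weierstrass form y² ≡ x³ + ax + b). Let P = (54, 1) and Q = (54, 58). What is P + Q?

O

The two points share x = 54 and their y-coordinates satisfy 1 + 58 ≡ 0 (mod 59), so they are inverses. Their sum is O.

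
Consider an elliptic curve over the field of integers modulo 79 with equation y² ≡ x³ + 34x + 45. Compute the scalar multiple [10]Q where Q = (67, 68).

Double-and-add on 10 = (1010)₂. Start with Q = (67, 68) for the leading 1-bit.
double: tangent at (67, 68): λ = (3·67² + 34)/(2·68) ≡ 71/57. 57⁻¹ ≡ 61 (mod 79) since 57·61 = 3477 ≡ 1, so λ ≡ 71·61 ≡ 65.
  x = λ² - 67 - 67 = 4225 - 134 ≡ 62; y = λ·(67 - 62) - 68 ≡ 20. → (62, 20)
double: tangent at (62, 20): λ = (3·62² + 34)/(2·20) ≡ 32/40. 40⁻¹ ≡ 2 (mod 79), so λ ≡ 32·2 ≡ 64.
  x = λ² - 62 - 62 = 4096 - 124 ≡ 22; y = λ·(62 - 22) - 20 ≡ 12. → (22, 12)
add Q: (22, 12) + (67, 68). λ = (68 - 12)/(67 - 22) ≡ 56/45 mod 79. 45⁻¹ ≡ 72 (mod 79), so λ ≡ 3.
  x = λ² - 22 - 67 = 9 - 89 ≡ 78; y = λ·(22 - 78) - 12 ≡ 57. → (78, 57)
double: tangent at (78, 57): λ = (3·78² + 34)/(2·57) ≡ 37/35. 35⁻¹ ≡ 70 (mod 79) since 35·70 = 2450 ≡ 1, so λ ≡ 37·70 ≡ 62.
  x = λ² - 78 - 78 = 3844 - 156 ≡ 54; y = λ·(78 - 54) - 57 ≡ 9. → (54, 9)

(54, 9)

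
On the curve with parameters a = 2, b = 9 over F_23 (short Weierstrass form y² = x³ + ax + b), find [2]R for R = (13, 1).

tangent at (13, 1): λ = (3·13² + 2)/(2·1) ≡ 3/2. 2⁻¹ ≡ 12 (mod 23) since 2·12 = 24 ≡ 1, so λ ≡ 3·12 ≡ 13.
  x = λ² - 13 - 13 = 169 - 26 ≡ 5; y = λ·(13 - 5) - 1 ≡ 11. → (5, 11)

(5, 11)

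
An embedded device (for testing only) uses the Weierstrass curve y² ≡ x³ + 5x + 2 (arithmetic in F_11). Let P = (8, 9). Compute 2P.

(4, 3)

tangent at (8, 9): λ = (3·8² + 5)/(2·9) ≡ 10/7. 7⁻¹ ≡ 8 (mod 11) since 7·8 = 56 ≡ 1, so λ ≡ 10·8 ≡ 3.
  x = λ² - 8 - 8 = 9 - 16 ≡ 4; y = λ·(8 - 4) - 9 ≡ 3. → (4, 3)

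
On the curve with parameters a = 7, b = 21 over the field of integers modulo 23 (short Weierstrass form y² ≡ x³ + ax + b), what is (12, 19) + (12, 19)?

(12, 4)

tangent at (12, 19): λ = (3·12² + 7)/(2·19) ≡ 2/15. 15⁻¹ ≡ 20 (mod 23), so λ ≡ 2·20 ≡ 17.
  x = λ² - 12 - 12 = 289 - 24 ≡ 12; y = λ·(12 - 12) - 19 ≡ 4. → (12, 4)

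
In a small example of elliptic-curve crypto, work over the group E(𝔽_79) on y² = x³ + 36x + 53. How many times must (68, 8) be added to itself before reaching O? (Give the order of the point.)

10

2P: tangent at (68, 8): λ = (3·68² + 36)/(2·8) ≡ 4/16. 16⁻¹ ≡ 5 (mod 79), so λ ≡ 4·5 ≡ 20.
  x = λ² - 68 - 68 = 400 - 136 ≡ 27; y = λ·(68 - 27) - 8 ≡ 22. → (27, 22)
3P: (27, 22) + (68, 8). λ = (8 - 22)/(68 - 27) ≡ 65/41 mod 79. 41⁻¹ ≡ 27 (mod 79), so λ ≡ 17.
  x = λ² - 27 - 68 = 289 - 95 ≡ 36; y = λ·(27 - 36) - 22 ≡ 62. → (36, 62)
4P: (36, 62) + (68, 8). λ = (8 - 62)/(68 - 36) ≡ 25/32 mod 79. 32⁻¹ ≡ 42 (mod 79) since 32·42 = 1344 ≡ 1, so λ ≡ 23.
  x = λ² - 36 - 68 = 529 - 104 ≡ 30; y = λ·(36 - 30) - 62 ≡ 76. → (30, 76)
5P: (30, 76) + (68, 8). λ = (8 - 76)/(68 - 30) ≡ 11/38 mod 79. 38⁻¹ ≡ 52 (mod 79), so λ ≡ 19.
  x = λ² - 30 - 68 = 361 - 98 ≡ 26; y = λ·(30 - 26) - 76 ≡ 0. → (26, 0)
6P: (26, 0) + (68, 8). λ = (8 - 0)/(68 - 26) ≡ 8/42 mod 79. 42⁻¹ ≡ 32 (mod 79), so λ ≡ 19.
  x = λ² - 26 - 68 = 361 - 94 ≡ 30; y = λ·(26 - 30) - 0 ≡ 3. → (30, 3)
7P: (30, 3) + (68, 8). λ = (8 - 3)/(68 - 30) ≡ 5/38 mod 79. 38⁻¹ ≡ 52 (mod 79), so λ ≡ 23.
  x = λ² - 30 - 68 = 529 - 98 ≡ 36; y = λ·(30 - 36) - 3 ≡ 17. → (36, 17)
8P: (36, 17) + (68, 8). λ = (8 - 17)/(68 - 36) ≡ 70/32 mod 79. 32⁻¹ ≡ 42 (mod 79), so λ ≡ 17.
  x = λ² - 36 - 68 = 289 - 104 ≡ 27; y = λ·(36 - 27) - 17 ≡ 57. → (27, 57)
9P: (27, 57) + (68, 8). λ = (8 - 57)/(68 - 27) ≡ 30/41 mod 79. 41⁻¹ ≡ 27 (mod 79), so λ ≡ 20.
  x = λ² - 27 - 68 = 400 - 95 ≡ 68; y = λ·(27 - 68) - 57 ≡ 71. → (68, 71)
10P: (68, 71) + (68, 8): same x and y₁ ≡ -y₂, so the sum is O.
10P = O, so the order is 10.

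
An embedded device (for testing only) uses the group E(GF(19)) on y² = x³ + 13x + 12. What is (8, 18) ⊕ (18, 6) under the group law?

(18, 13)

(8, 18) + (18, 6). λ = (6 - 18)/(18 - 8) ≡ 7/10 mod 19. 10⁻¹ ≡ 2 (mod 19) since 10·2 = 20 ≡ 1, so λ ≡ 14.
  x = λ² - 8 - 18 = 196 - 26 ≡ 18; y = λ·(8 - 18) - 18 ≡ 13. → (18, 13)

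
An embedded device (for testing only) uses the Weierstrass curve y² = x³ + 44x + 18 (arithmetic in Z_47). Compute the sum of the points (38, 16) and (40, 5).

(38, 16) + (40, 5). λ = (5 - 16)/(40 - 38) ≡ 36/2 mod 47. 2⁻¹ ≡ 24 (mod 47) since 2·24 = 48 ≡ 1, so λ ≡ 18.
  x = λ² - 38 - 40 = 324 - 78 ≡ 11; y = λ·(38 - 11) - 16 ≡ 0. → (11, 0)

(11, 0)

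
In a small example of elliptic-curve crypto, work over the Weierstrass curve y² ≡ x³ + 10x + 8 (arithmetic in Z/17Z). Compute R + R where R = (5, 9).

tangent at (5, 9): λ = (3·5² + 10)/(2·9) ≡ 0/1. 1⁻¹ ≡ 1 (mod 17), so λ ≡ 0·1 ≡ 0.
  x = λ² - 5 - 5 = 0 - 10 ≡ 7; y = λ·(5 - 7) - 9 ≡ 8. → (7, 8)

(7, 8)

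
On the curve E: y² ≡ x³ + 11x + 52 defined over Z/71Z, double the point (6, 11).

(62, 54)

tangent at (6, 11): λ = (3·6² + 11)/(2·11) ≡ 48/22. 22⁻¹ ≡ 42 (mod 71), so λ ≡ 48·42 ≡ 28.
  x = λ² - 6 - 6 = 784 - 12 ≡ 62; y = λ·(6 - 62) - 11 ≡ 54. → (62, 54)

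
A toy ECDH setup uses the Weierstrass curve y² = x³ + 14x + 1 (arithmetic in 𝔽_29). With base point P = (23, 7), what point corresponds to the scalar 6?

Repeated addition: build up to 6P.
2P: tangent at (23, 7): λ = (3·23² + 14)/(2·7) ≡ 6/14. 14⁻¹ ≡ 27 (mod 29), so λ ≡ 6·27 ≡ 17.
  x = λ² - 23 - 23 = 289 - 46 ≡ 11; y = λ·(23 - 11) - 7 ≡ 23. → (11, 23)
3P: (11, 23) + (23, 7). λ = (7 - 23)/(23 - 11) ≡ 13/12 mod 29. 12⁻¹ ≡ 17 (mod 29) since 12·17 = 204 ≡ 1, so λ ≡ 18.
  x = λ² - 11 - 23 = 324 - 34 ≡ 0; y = λ·(11 - 0) - 23 ≡ 1. → (0, 1)
4P: (0, 1) + (23, 7). λ = (7 - 1)/(23 - 0) ≡ 6/23 mod 29. 23⁻¹ ≡ 24 (mod 29) since 23·24 = 552 ≡ 1, so λ ≡ 28.
  x = λ² - 0 - 23 = 784 - 23 ≡ 7; y = λ·(0 - 7) - 1 ≡ 6. → (7, 6)
5P: (7, 6) + (23, 7). λ = (7 - 6)/(23 - 7) ≡ 1/16 mod 29. 16⁻¹ ≡ 20 (mod 29), so λ ≡ 20.
  x = λ² - 7 - 23 = 400 - 30 ≡ 22; y = λ·(7 - 22) - 6 ≡ 13. → (22, 13)
6P: (22, 13) + (23, 7). λ = (7 - 13)/(23 - 22) ≡ 23/1 mod 29. 1⁻¹ ≡ 1 (mod 29) since 1·1 = 1 ≡ 1, so λ ≡ 23.
  x = λ² - 22 - 23 = 529 - 45 ≡ 20; y = λ·(22 - 20) - 13 ≡ 4. → (20, 4)

(20, 4)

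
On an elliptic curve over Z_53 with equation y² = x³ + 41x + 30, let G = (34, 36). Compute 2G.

(10, 3)

tangent at (34, 36): λ = (3·34² + 41)/(2·36) ≡ 11/19. 19⁻¹ ≡ 14 (mod 53), so λ ≡ 11·14 ≡ 48.
  x = λ² - 34 - 34 = 2304 - 68 ≡ 10; y = λ·(34 - 10) - 36 ≡ 3. → (10, 3)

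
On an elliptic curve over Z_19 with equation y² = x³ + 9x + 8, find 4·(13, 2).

Write Q = (13, 2).
Repeated addition: build up to 4Q.
2Q: tangent at (13, 2): λ = (3·13² + 9)/(2·2) ≡ 3/4. 4⁻¹ ≡ 5 (mod 19), so λ ≡ 3·5 ≡ 15.
  x = λ² - 13 - 13 = 225 - 26 ≡ 9; y = λ·(13 - 9) - 2 ≡ 1. → (9, 1)
3Q: (9, 1) + (13, 2). λ = (2 - 1)/(13 - 9) ≡ 1/4 mod 19. 4⁻¹ ≡ 5 (mod 19), so λ ≡ 5.
  x = λ² - 9 - 13 = 25 - 22 ≡ 3; y = λ·(9 - 3) - 1 ≡ 10. → (3, 10)
4Q: (3, 10) + (13, 2). λ = (2 - 10)/(13 - 3) ≡ 11/10 mod 19. 10⁻¹ ≡ 2 (mod 19), so λ ≡ 3.
  x = λ² - 3 - 13 = 9 - 16 ≡ 12; y = λ·(3 - 12) - 10 ≡ 1. → (12, 1)

(12, 1)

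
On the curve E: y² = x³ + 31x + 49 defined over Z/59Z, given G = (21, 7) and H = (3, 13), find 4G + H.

First 4G:
Double-and-add on 4 = (100)₂. Start with G = (21, 7) for the leading 1-bit.
double: tangent at (21, 7): λ = (3·21² + 31)/(2·7) ≡ 56/14. 14⁻¹ ≡ 38 (mod 59), so λ ≡ 56·38 ≡ 4.
  x = λ² - 21 - 21 = 16 - 42 ≡ 33; y = λ·(21 - 33) - 7 ≡ 4. → (33, 4)
double: tangent at (33, 4): λ = (3·33² + 31)/(2·4) ≡ 53/8. 8⁻¹ ≡ 37 (mod 59), so λ ≡ 53·37 ≡ 14.
  x = λ² - 33 - 33 = 196 - 66 ≡ 12; y = λ·(33 - 12) - 4 ≡ 54. → (12, 54)
4G = (12, 54).
Finally 4G + H:
(12, 54) + (3, 13). λ = (13 - 54)/(3 - 12) ≡ 18/50 mod 59. 50⁻¹ ≡ 13 (mod 59), so λ ≡ 57.
  x = λ² - 12 - 3 = 3249 - 15 ≡ 48; y = λ·(12 - 48) - 54 ≡ 18. → (48, 18)

(48, 18)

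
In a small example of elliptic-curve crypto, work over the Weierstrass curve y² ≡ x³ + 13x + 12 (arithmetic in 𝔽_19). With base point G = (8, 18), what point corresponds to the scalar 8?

Double-and-add on 8 = (1000)₂. Start with G = (8, 18) for the leading 1-bit.
double: tangent at (8, 18): λ = (3·8² + 13)/(2·18) ≡ 15/17. 17⁻¹ ≡ 9 (mod 19), so λ ≡ 15·9 ≡ 2.
  x = λ² - 8 - 8 = 4 - 16 ≡ 7; y = λ·(8 - 7) - 18 ≡ 3. → (7, 3)
double: tangent at (7, 3): λ = (3·7² + 13)/(2·3) ≡ 8/6. 6⁻¹ ≡ 16 (mod 19) since 6·16 = 96 ≡ 1, so λ ≡ 8·16 ≡ 14.
  x = λ² - 7 - 7 = 196 - 14 ≡ 11; y = λ·(7 - 11) - 3 ≡ 17. → (11, 17)
double: tangent at (11, 17): λ = (3·11² + 13)/(2·17) ≡ 15/15. 15⁻¹ ≡ 14 (mod 19) since 15·14 = 210 ≡ 1, so λ ≡ 15·14 ≡ 1.
  x = λ² - 11 - 11 = 1 - 22 ≡ 17; y = λ·(11 - 17) - 17 ≡ 15. → (17, 15)

(17, 15)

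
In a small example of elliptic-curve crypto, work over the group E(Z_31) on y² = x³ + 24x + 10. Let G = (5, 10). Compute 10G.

Double-and-add on 10 = (1010)₂. Start with G = (5, 10) for the leading 1-bit.
double: tangent at (5, 10): λ = (3·5² + 24)/(2·10) ≡ 6/20. 20⁻¹ ≡ 14 (mod 31), so λ ≡ 6·14 ≡ 22.
  x = λ² - 5 - 5 = 484 - 10 ≡ 9; y = λ·(5 - 9) - 10 ≡ 26. → (9, 26)
double: tangent at (9, 26): λ = (3·9² + 24)/(2·26) ≡ 19/21. 21⁻¹ ≡ 3 (mod 31), so λ ≡ 19·3 ≡ 26.
  x = λ² - 9 - 9 = 676 - 18 ≡ 7; y = λ·(9 - 7) - 26 ≡ 26. → (7, 26)
add G: (7, 26) + (5, 10). λ = (10 - 26)/(5 - 7) ≡ 15/29 mod 31. 29⁻¹ ≡ 15 (mod 31), so λ ≡ 8.
  x = λ² - 7 - 5 = 64 - 12 ≡ 21; y = λ·(7 - 21) - 26 ≡ 17. → (21, 17)
double: tangent at (21, 17): λ = (3·21² + 24)/(2·17) ≡ 14/3. 3⁻¹ ≡ 21 (mod 31) since 3·21 = 63 ≡ 1, so λ ≡ 14·21 ≡ 15.
  x = λ² - 21 - 21 = 225 - 42 ≡ 28; y = λ·(21 - 28) - 17 ≡ 2. → (28, 2)

(28, 2)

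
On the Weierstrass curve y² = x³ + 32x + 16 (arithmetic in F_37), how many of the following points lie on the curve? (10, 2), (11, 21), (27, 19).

3

(10, 2): 2² ≡ 4, rhs ≡ 4 → on.
(11, 21): 21² ≡ 34, rhs ≡ 34 → on.
(27, 19): 19² ≡ 28, rhs ≡ 28 → on.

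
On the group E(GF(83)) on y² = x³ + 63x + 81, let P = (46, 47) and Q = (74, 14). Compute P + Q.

(46, 47) + (74, 14). λ = (14 - 47)/(74 - 46) ≡ 50/28 mod 83. 28⁻¹ ≡ 3 (mod 83), so λ ≡ 67.
  x = λ² - 46 - 74 = 4489 - 120 ≡ 53; y = λ·(46 - 53) - 47 ≡ 65. → (53, 65)

(53, 65)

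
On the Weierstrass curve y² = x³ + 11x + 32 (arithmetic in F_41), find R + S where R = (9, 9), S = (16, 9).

(16, 32)

(9, 9) + (16, 9). λ = (9 - 9)/(16 - 9) ≡ 0/7 mod 41. 7⁻¹ ≡ 6 (mod 41) since 7·6 = 42 ≡ 1, so λ ≡ 0.
  x = λ² - 9 - 16 = 0 - 25 ≡ 16; y = λ·(9 - 16) - 9 ≡ 32. → (16, 32)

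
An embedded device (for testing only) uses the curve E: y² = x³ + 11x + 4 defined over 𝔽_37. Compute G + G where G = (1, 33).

tangent at (1, 33): λ = (3·1² + 11)/(2·33) ≡ 14/29. 29⁻¹ ≡ 23 (mod 37), so λ ≡ 14·23 ≡ 26.
  x = λ² - 1 - 1 = 676 - 2 ≡ 8; y = λ·(1 - 8) - 33 ≡ 7. → (8, 7)

(8, 7)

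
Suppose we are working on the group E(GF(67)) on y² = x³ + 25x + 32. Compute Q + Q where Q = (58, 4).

(18, 63)

tangent at (58, 4): λ = (3·58² + 25)/(2·4) ≡ 0/8. 8⁻¹ ≡ 42 (mod 67) since 8·42 = 336 ≡ 1, so λ ≡ 0·42 ≡ 0.
  x = λ² - 58 - 58 = 0 - 116 ≡ 18; y = λ·(58 - 18) - 4 ≡ 63. → (18, 63)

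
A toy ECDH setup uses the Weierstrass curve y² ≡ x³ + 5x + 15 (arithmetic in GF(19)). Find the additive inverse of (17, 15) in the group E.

(17, 4)

-(17, 15) = (17, -15 mod 19) = (17, 4).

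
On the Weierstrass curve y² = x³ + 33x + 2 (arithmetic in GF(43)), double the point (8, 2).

tangent at (8, 2): λ = (3·8² + 33)/(2·2) ≡ 10/4. 4⁻¹ ≡ 11 (mod 43), so λ ≡ 10·11 ≡ 24.
  x = λ² - 8 - 8 = 576 - 16 ≡ 1; y = λ·(8 - 1) - 2 ≡ 37. → (1, 37)

(1, 37)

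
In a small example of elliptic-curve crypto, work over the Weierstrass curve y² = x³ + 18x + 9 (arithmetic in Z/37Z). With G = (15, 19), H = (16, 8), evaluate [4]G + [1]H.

First 4G:
Repeated addition: build up to 4G.
2G: tangent at (15, 19): λ = (3·15² + 18)/(2·19) ≡ 27/1. 1⁻¹ ≡ 1 (mod 37) since 1·1 = 1 ≡ 1, so λ ≡ 27·1 ≡ 27.
  x = λ² - 15 - 15 = 729 - 30 ≡ 33; y = λ·(15 - 33) - 19 ≡ 13. → (33, 13)
3G: (33, 13) + (15, 19). λ = (19 - 13)/(15 - 33) ≡ 6/19 mod 37. 19⁻¹ ≡ 2 (mod 37), so λ ≡ 12.
  x = λ² - 33 - 15 = 144 - 48 ≡ 22; y = λ·(33 - 22) - 13 ≡ 8. → (22, 8)
4G: (22, 8) + (15, 19). λ = (19 - 8)/(15 - 22) ≡ 11/30 mod 37. 30⁻¹ ≡ 21 (mod 37), so λ ≡ 9.
  x = λ² - 22 - 15 = 81 - 37 ≡ 7; y = λ·(22 - 7) - 8 ≡ 16. → (7, 16)
4G = (7, 16).
Finally 4G + H:
(7, 16) + (16, 8). λ = (8 - 16)/(16 - 7) ≡ 29/9 mod 37. 9⁻¹ ≡ 33 (mod 37) since 9·33 = 297 ≡ 1, so λ ≡ 32.
  x = λ² - 7 - 16 = 1024 - 23 ≡ 2; y = λ·(7 - 2) - 16 ≡ 33. → (2, 33)

(2, 33)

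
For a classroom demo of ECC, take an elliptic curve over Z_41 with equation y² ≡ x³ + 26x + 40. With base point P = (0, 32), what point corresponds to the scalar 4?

Repeated addition: build up to 4P.
2P: tangent at (0, 32): λ = (3·0² + 26)/(2·32) ≡ 26/23. 23⁻¹ ≡ 25 (mod 41), so λ ≡ 26·25 ≡ 35.
  x = λ² - 0 - 0 = 1225 - 0 ≡ 36; y = λ·(0 - 36) - 32 ≡ 20. → (36, 20)
3P: (36, 20) + (0, 32). λ = (32 - 20)/(0 - 36) ≡ 12/5 mod 41. 5⁻¹ ≡ 33 (mod 41), so λ ≡ 27.
  x = λ² - 36 - 0 = 729 - 36 ≡ 37; y = λ·(36 - 37) - 20 ≡ 35. → (37, 35)
4P: (37, 35) + (0, 32). λ = (32 - 35)/(0 - 37) ≡ 38/4 mod 41. 4⁻¹ ≡ 31 (mod 41), so λ ≡ 30.
  x = λ² - 37 - 0 = 900 - 37 ≡ 2; y = λ·(37 - 2) - 35 ≡ 31. → (2, 31)

(2, 31)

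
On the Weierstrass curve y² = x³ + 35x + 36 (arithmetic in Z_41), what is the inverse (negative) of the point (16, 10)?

-(16, 10) = (16, -10 mod 41) = (16, 31).

(16, 31)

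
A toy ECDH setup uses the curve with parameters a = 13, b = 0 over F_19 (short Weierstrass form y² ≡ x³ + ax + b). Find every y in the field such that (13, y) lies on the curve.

none

x³ + 13x + 0 = 2366 ≡ 10 (mod 19).
10 is a non-residue mod 19; no y exists.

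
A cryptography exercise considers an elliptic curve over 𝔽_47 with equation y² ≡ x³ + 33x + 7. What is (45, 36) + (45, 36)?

tangent at (45, 36): λ = (3·45² + 33)/(2·36) ≡ 45/25. 25⁻¹ ≡ 32 (mod 47), so λ ≡ 45·32 ≡ 30.
  x = λ² - 45 - 45 = 900 - 90 ≡ 11; y = λ·(45 - 11) - 36 ≡ 44. → (11, 44)

(11, 44)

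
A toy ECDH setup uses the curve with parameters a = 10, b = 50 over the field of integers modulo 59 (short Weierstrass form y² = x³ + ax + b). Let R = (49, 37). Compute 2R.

tangent at (49, 37): λ = (3·49² + 10)/(2·37) ≡ 15/15. 15⁻¹ ≡ 4 (mod 59) since 15·4 = 60 ≡ 1, so λ ≡ 15·4 ≡ 1.
  x = λ² - 49 - 49 = 1 - 98 ≡ 21; y = λ·(49 - 21) - 37 ≡ 50. → (21, 50)

(21, 50)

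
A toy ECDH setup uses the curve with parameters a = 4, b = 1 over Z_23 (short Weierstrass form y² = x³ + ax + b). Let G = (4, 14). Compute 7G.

(12, 11)

Repeated addition: build up to 7G.
2G: tangent at (4, 14): λ = (3·4² + 4)/(2·14) ≡ 6/5. 5⁻¹ ≡ 14 (mod 23) since 5·14 = 70 ≡ 1, so λ ≡ 6·14 ≡ 15.
  x = λ² - 4 - 4 = 225 - 8 ≡ 10; y = λ·(4 - 10) - 14 ≡ 11. → (10, 11)
3G: (10, 11) + (4, 14). λ = (14 - 11)/(4 - 10) ≡ 3/17 mod 23. 17⁻¹ ≡ 19 (mod 23) since 17·19 = 323 ≡ 1, so λ ≡ 11.
  x = λ² - 10 - 4 = 121 - 14 ≡ 15; y = λ·(10 - 15) - 11 ≡ 3. → (15, 3)
4G: (15, 3) + (4, 14). λ = (14 - 3)/(4 - 15) ≡ 11/12 mod 23. 12⁻¹ ≡ 2 (mod 23), so λ ≡ 22.
  x = λ² - 15 - 4 = 484 - 19 ≡ 5; y = λ·(15 - 5) - 3 ≡ 10. → (5, 10)
5G: (5, 10) + (4, 14). λ = (14 - 10)/(4 - 5) ≡ 4/22 mod 23. 22⁻¹ ≡ 22 (mod 23) since 22·22 = 484 ≡ 1, so λ ≡ 19.
  x = λ² - 5 - 4 = 361 - 9 ≡ 7; y = λ·(5 - 7) - 10 ≡ 21. → (7, 21)
6G: (7, 21) + (4, 14). λ = (14 - 21)/(4 - 7) ≡ 16/20 mod 23. 20⁻¹ ≡ 15 (mod 23) since 20·15 = 300 ≡ 1, so λ ≡ 10.
  x = λ² - 7 - 4 = 100 - 11 ≡ 20; y = λ·(7 - 20) - 21 ≡ 10. → (20, 10)
7G: (20, 10) + (4, 14). λ = (14 - 10)/(4 - 20) ≡ 4/7 mod 23. 7⁻¹ ≡ 10 (mod 23), so λ ≡ 17.
  x = λ² - 20 - 4 = 289 - 24 ≡ 12; y = λ·(20 - 12) - 10 ≡ 11. → (12, 11)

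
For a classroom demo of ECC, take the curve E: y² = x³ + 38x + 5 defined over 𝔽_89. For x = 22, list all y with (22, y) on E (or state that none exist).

39, 50

x³ + 38x + 5 = 11489 ≡ 8 (mod 89).
Square roots of 8 mod 89: 39 and 50 (since 39² = 1521 ≡ 8).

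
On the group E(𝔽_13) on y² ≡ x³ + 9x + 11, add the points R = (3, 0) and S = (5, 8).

(3, 0) + (5, 8). λ = (8 - 0)/(5 - 3) ≡ 8/2 mod 13. 2⁻¹ ≡ 7 (mod 13), so λ ≡ 4.
  x = λ² - 3 - 5 = 16 - 8 ≡ 8; y = λ·(3 - 8) - 0 ≡ 6. → (8, 6)

(8, 6)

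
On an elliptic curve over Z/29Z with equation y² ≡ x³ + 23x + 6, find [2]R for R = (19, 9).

tangent at (19, 9): λ = (3·19² + 23)/(2·9) ≡ 4/18. 18⁻¹ ≡ 21 (mod 29), so λ ≡ 4·21 ≡ 26.
  x = λ² - 19 - 19 = 676 - 38 ≡ 0; y = λ·(19 - 0) - 9 ≡ 21. → (0, 21)

(0, 21)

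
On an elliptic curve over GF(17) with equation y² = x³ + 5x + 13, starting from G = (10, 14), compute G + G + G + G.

Double-and-add on 4 = (100)₂. Start with G = (10, 14) for the leading 1-bit.
double: tangent at (10, 14): λ = (3·10² + 5)/(2·14) ≡ 16/11. 11⁻¹ ≡ 14 (mod 17), so λ ≡ 16·14 ≡ 3.
  x = λ² - 10 - 10 = 9 - 20 ≡ 6; y = λ·(10 - 6) - 14 ≡ 15. → (6, 15)
double: tangent at (6, 15): λ = (3·6² + 5)/(2·15) ≡ 11/13. 13⁻¹ ≡ 4 (mod 17), so λ ≡ 11·4 ≡ 10.
  x = λ² - 6 - 6 = 100 - 12 ≡ 3; y = λ·(6 - 3) - 15 ≡ 15. → (3, 15)

(3, 15)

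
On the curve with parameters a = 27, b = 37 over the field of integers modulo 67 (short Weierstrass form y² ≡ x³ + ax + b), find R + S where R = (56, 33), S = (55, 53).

(21, 4)

(56, 33) + (55, 53). λ = (53 - 33)/(55 - 56) ≡ 20/66 mod 67. 66⁻¹ ≡ 66 (mod 67), so λ ≡ 47.
  x = λ² - 56 - 55 = 2209 - 111 ≡ 21; y = λ·(56 - 21) - 33 ≡ 4. → (21, 4)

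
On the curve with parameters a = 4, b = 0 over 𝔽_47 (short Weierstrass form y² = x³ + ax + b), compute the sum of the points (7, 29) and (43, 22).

(7, 29) + (43, 22). λ = (22 - 29)/(43 - 7) ≡ 40/36 mod 47. 36⁻¹ ≡ 17 (mod 47), so λ ≡ 22.
  x = λ² - 7 - 43 = 484 - 50 ≡ 11; y = λ·(7 - 11) - 29 ≡ 24. → (11, 24)

(11, 24)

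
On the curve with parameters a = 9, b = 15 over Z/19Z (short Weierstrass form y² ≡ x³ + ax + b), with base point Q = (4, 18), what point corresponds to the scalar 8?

Repeated addition: build up to 8Q.
2Q: tangent at (4, 18): λ = (3·4² + 9)/(2·18) ≡ 0/17. 17⁻¹ ≡ 9 (mod 19) since 17·9 = 153 ≡ 1, so λ ≡ 0·9 ≡ 0.
  x = λ² - 4 - 4 = 0 - 8 ≡ 11; y = λ·(4 - 11) - 18 ≡ 1. → (11, 1)
3Q: (11, 1) + (4, 18). λ = (18 - 1)/(4 - 11) ≡ 17/12 mod 19. 12⁻¹ ≡ 8 (mod 19) since 12·8 = 96 ≡ 1, so λ ≡ 3.
  x = λ² - 11 - 4 = 9 - 15 ≡ 13; y = λ·(11 - 13) - 1 ≡ 12. → (13, 12)
4Q: (13, 12) + (4, 18). λ = (18 - 12)/(4 - 13) ≡ 6/10 mod 19. 10⁻¹ ≡ 2 (mod 19) since 10·2 = 20 ≡ 1, so λ ≡ 12.
  x = λ² - 13 - 4 = 144 - 17 ≡ 13; y = λ·(13 - 13) - 12 ≡ 7. → (13, 7)
5Q: (13, 7) + (4, 18). λ = (18 - 7)/(4 - 13) ≡ 11/10 mod 19. 10⁻¹ ≡ 2 (mod 19), so λ ≡ 3.
  x = λ² - 13 - 4 = 9 - 17 ≡ 11; y = λ·(13 - 11) - 7 ≡ 18. → (11, 18)
6Q: (11, 18) + (4, 18). λ = (18 - 18)/(4 - 11) ≡ 0/12 mod 19. 12⁻¹ ≡ 8 (mod 19), so λ ≡ 0.
  x = λ² - 11 - 4 = 0 - 15 ≡ 4; y = λ·(11 - 4) - 18 ≡ 1. → (4, 1)
7Q: (4, 1) + (4, 18): same x and y₁ ≡ -y₂, so the sum is 𝒪.
8Q: 𝒪 + (4, 18) = (4, 18) (identity).

(4, 18)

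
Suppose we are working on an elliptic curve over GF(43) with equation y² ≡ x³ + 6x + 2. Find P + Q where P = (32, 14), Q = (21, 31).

(32, 14) + (21, 31). λ = (31 - 14)/(21 - 32) ≡ 17/32 mod 43. 32⁻¹ ≡ 39 (mod 43), so λ ≡ 18.
  x = λ² - 32 - 21 = 324 - 53 ≡ 13; y = λ·(32 - 13) - 14 ≡ 27. → (13, 27)

(13, 27)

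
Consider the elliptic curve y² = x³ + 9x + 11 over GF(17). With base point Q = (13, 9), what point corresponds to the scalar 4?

Double-and-add on 4 = (100)₂. Start with Q = (13, 9) for the leading 1-bit.
double: tangent at (13, 9): λ = (3·13² + 9)/(2·9) ≡ 6/1. 1⁻¹ ≡ 1 (mod 17), so λ ≡ 6·1 ≡ 6.
  x = λ² - 13 - 13 = 36 - 26 ≡ 10; y = λ·(13 - 10) - 9 ≡ 9. → (10, 9)
double: tangent at (10, 9): λ = (3·10² + 9)/(2·9) ≡ 3/1. 1⁻¹ ≡ 1 (mod 17) since 1·1 = 1 ≡ 1, so λ ≡ 3·1 ≡ 3.
  x = λ² - 10 - 10 = 9 - 20 ≡ 6; y = λ·(10 - 6) - 9 ≡ 3. → (6, 3)

(6, 3)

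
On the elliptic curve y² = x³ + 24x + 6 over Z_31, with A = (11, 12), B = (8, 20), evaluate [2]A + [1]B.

First 2A:
Repeated addition: build up to 2A.
2A: tangent at (11, 12): λ = (3·11² + 24)/(2·12) ≡ 15/24. 24⁻¹ ≡ 22 (mod 31) since 24·22 = 528 ≡ 1, so λ ≡ 15·22 ≡ 20.
  x = λ² - 11 - 11 = 400 - 22 ≡ 6; y = λ·(11 - 6) - 12 ≡ 26. → (6, 26)
2A = (6, 26).
Finally 2A + B:
(6, 26) + (8, 20). λ = (20 - 26)/(8 - 6) ≡ 25/2 mod 31. 2⁻¹ ≡ 16 (mod 31) since 2·16 = 32 ≡ 1, so λ ≡ 28.
  x = λ² - 6 - 8 = 784 - 14 ≡ 26; y = λ·(6 - 26) - 26 ≡ 3. → (26, 3)

(26, 3)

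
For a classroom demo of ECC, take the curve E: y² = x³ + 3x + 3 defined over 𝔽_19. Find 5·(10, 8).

(12, 0)

Write P = (10, 8).
Double-and-add on 5 = (101)₂. Start with P = (10, 8) for the leading 1-bit.
double: tangent at (10, 8): λ = (3·10² + 3)/(2·8) ≡ 18/16. 16⁻¹ ≡ 6 (mod 19) since 16·6 = 96 ≡ 1, so λ ≡ 18·6 ≡ 13.
  x = λ² - 10 - 10 = 169 - 20 ≡ 16; y = λ·(10 - 16) - 8 ≡ 9. → (16, 9)
double: tangent at (16, 9): λ = (3·16² + 3)/(2·9) ≡ 11/18. 18⁻¹ ≡ 18 (mod 19), so λ ≡ 11·18 ≡ 8.
  x = λ² - 16 - 16 = 64 - 32 ≡ 13; y = λ·(16 - 13) - 9 ≡ 15. → (13, 15)
add P: (13, 15) + (10, 8). λ = (8 - 15)/(10 - 13) ≡ 12/16 mod 19. 16⁻¹ ≡ 6 (mod 19), so λ ≡ 15.
  x = λ² - 13 - 10 = 225 - 23 ≡ 12; y = λ·(13 - 12) - 15 ≡ 0. → (12, 0)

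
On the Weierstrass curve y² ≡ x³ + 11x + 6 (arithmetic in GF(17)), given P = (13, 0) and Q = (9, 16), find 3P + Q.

First 3P:
Repeated addition: build up to 3P.
2P: (13, 0) + (13, 0): same x and y₁ ≡ -y₂, so the sum is the point at infinity.
3P: the point at infinity + (13, 0) = (13, 0) (identity).
3P = (13, 0).
Finally 3P + Q:
(13, 0) + (9, 16). λ = (16 - 0)/(9 - 13) ≡ 16/13 mod 17. 13⁻¹ ≡ 4 (mod 17) since 13·4 = 52 ≡ 1, so λ ≡ 13.
  x = λ² - 13 - 9 = 169 - 22 ≡ 11; y = λ·(13 - 11) - 0 ≡ 9. → (11, 9)

(11, 9)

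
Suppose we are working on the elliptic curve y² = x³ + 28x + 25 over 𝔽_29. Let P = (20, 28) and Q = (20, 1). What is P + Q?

O

The two points share x = 20 and their y-coordinates satisfy 28 + 1 ≡ 0 (mod 29), so they are inverses. Their sum is ∞.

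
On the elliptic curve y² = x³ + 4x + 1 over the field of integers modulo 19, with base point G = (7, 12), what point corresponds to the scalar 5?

(7, 7)

Repeated addition: build up to 5G.
2G: tangent at (7, 12): λ = (3·7² + 4)/(2·12) ≡ 18/5. 5⁻¹ ≡ 4 (mod 19) since 5·4 = 20 ≡ 1, so λ ≡ 18·4 ≡ 15.
  x = λ² - 7 - 7 = 225 - 14 ≡ 2; y = λ·(7 - 2) - 12 ≡ 6. → (2, 6)
3G: (2, 6) + (7, 12). λ = (12 - 6)/(7 - 2) ≡ 6/5 mod 19. 5⁻¹ ≡ 4 (mod 19) since 5·4 = 20 ≡ 1, so λ ≡ 5.
  x = λ² - 2 - 7 = 25 - 9 ≡ 16; y = λ·(2 - 16) - 6 ≡ 0. → (16, 0)
4G: (16, 0) + (7, 12). λ = (12 - 0)/(7 - 16) ≡ 12/10 mod 19. 10⁻¹ ≡ 2 (mod 19) since 10·2 = 20 ≡ 1, so λ ≡ 5.
  x = λ² - 16 - 7 = 25 - 23 ≡ 2; y = λ·(16 - 2) - 0 ≡ 13. → (2, 13)
5G: (2, 13) + (7, 12). λ = (12 - 13)/(7 - 2) ≡ 18/5 mod 19. 5⁻¹ ≡ 4 (mod 19) since 5·4 = 20 ≡ 1, so λ ≡ 15.
  x = λ² - 2 - 7 = 225 - 9 ≡ 7; y = λ·(2 - 7) - 13 ≡ 7. → (7, 7)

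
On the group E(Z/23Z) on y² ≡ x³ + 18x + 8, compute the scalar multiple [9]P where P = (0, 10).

Repeated addition: build up to 9P.
2P: tangent at (0, 10): λ = (3·0² + 18)/(2·10) ≡ 18/20. 20⁻¹ ≡ 15 (mod 23), so λ ≡ 18·15 ≡ 17.
  x = λ² - 0 - 0 = 289 - 0 ≡ 13; y = λ·(0 - 13) - 10 ≡ 22. → (13, 22)
3P: (13, 22) + (0, 10). λ = (10 - 22)/(0 - 13) ≡ 11/10 mod 23. 10⁻¹ ≡ 7 (mod 23) since 10·7 = 70 ≡ 1, so λ ≡ 8.
  x = λ² - 13 - 0 = 64 - 13 ≡ 5; y = λ·(13 - 5) - 22 ≡ 19. → (5, 19)
4P: (5, 19) + (0, 10). λ = (10 - 19)/(0 - 5) ≡ 14/18 mod 23. 18⁻¹ ≡ 9 (mod 23), so λ ≡ 11.
  x = λ² - 5 - 0 = 121 - 5 ≡ 1; y = λ·(5 - 1) - 19 ≡ 2. → (1, 2)
5P: (1, 2) + (0, 10). λ = (10 - 2)/(0 - 1) ≡ 8/22 mod 23. 22⁻¹ ≡ 22 (mod 23) since 22·22 = 484 ≡ 1, so λ ≡ 15.
  x = λ² - 1 - 0 = 225 - 1 ≡ 17; y = λ·(1 - 17) - 2 ≡ 11. → (17, 11)
6P: (17, 11) + (0, 10). λ = (10 - 11)/(0 - 17) ≡ 22/6 mod 23. 6⁻¹ ≡ 4 (mod 23) since 6·4 = 24 ≡ 1, so λ ≡ 19.
  x = λ² - 17 - 0 = 361 - 17 ≡ 22; y = λ·(17 - 22) - 11 ≡ 9. → (22, 9)
7P: (22, 9) + (0, 10). λ = (10 - 9)/(0 - 22) ≡ 1/1 mod 23. 1⁻¹ ≡ 1 (mod 23), so λ ≡ 1.
  x = λ² - 22 - 0 = 1 - 22 ≡ 2; y = λ·(22 - 2) - 9 ≡ 11. → (2, 11)
8P: (2, 11) + (0, 10). λ = (10 - 11)/(0 - 2) ≡ 22/21 mod 23. 21⁻¹ ≡ 11 (mod 23), so λ ≡ 12.
  x = λ² - 2 - 0 = 144 - 2 ≡ 4; y = λ·(2 - 4) - 11 ≡ 11. → (4, 11)
9P: (4, 11) + (0, 10). λ = (10 - 11)/(0 - 4) ≡ 22/19 mod 23. 19⁻¹ ≡ 17 (mod 23) since 19·17 = 323 ≡ 1, so λ ≡ 6.
  x = λ² - 4 - 0 = 36 - 4 ≡ 9; y = λ·(4 - 9) - 11 ≡ 5. → (9, 5)

(9, 5)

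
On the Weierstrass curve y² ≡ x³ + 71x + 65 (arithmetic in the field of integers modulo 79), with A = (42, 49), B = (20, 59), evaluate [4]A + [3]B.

First 4A:
Repeated addition: build up to 4A.
2A: tangent at (42, 49): λ = (3·42² + 71)/(2·49) ≡ 70/19. 19⁻¹ ≡ 25 (mod 79), so λ ≡ 70·25 ≡ 12.
  x = λ² - 42 - 42 = 144 - 84 ≡ 60; y = λ·(42 - 60) - 49 ≡ 51. → (60, 51)
3A: (60, 51) + (42, 49). λ = (49 - 51)/(42 - 60) ≡ 77/61 mod 79. 61⁻¹ ≡ 57 (mod 79), so λ ≡ 44.
  x = λ² - 60 - 42 = 1936 - 102 ≡ 17; y = λ·(60 - 17) - 51 ≡ 24. → (17, 24)
4A: (17, 24) + (42, 49). λ = (49 - 24)/(42 - 17) ≡ 25/25 mod 79. 25⁻¹ ≡ 19 (mod 79), so λ ≡ 1.
  x = λ² - 17 - 42 = 1 - 59 ≡ 21; y = λ·(17 - 21) - 24 ≡ 51. → (21, 51)
4A = (21, 51).
Next 3B:
Repeated addition: build up to 3B.
2B: tangent at (20, 59): λ = (3·20² + 71)/(2·59) ≡ 7/39. 39⁻¹ ≡ 77 (mod 79), so λ ≡ 7·77 ≡ 65.
  x = λ² - 20 - 20 = 4225 - 40 ≡ 77; y = λ·(20 - 77) - 59 ≡ 28. → (77, 28)
3B: (77, 28) + (20, 59). λ = (59 - 28)/(20 - 77) ≡ 31/22 mod 79. 22⁻¹ ≡ 18 (mod 79), so λ ≡ 5.
  x = λ² - 77 - 20 = 25 - 97 ≡ 7; y = λ·(77 - 7) - 28 ≡ 6. → (7, 6)
3B = (7, 6).
Finally 4A + 3B:
(21, 51) + (7, 6). λ = (6 - 51)/(7 - 21) ≡ 34/65 mod 79. 65⁻¹ ≡ 62 (mod 79) since 65·62 = 4030 ≡ 1, so λ ≡ 54.
  x = λ² - 21 - 7 = 2916 - 28 ≡ 44; y = λ·(21 - 44) - 51 ≡ 50. → (44, 50)

(44, 50)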